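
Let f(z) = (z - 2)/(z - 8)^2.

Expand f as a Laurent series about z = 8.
Put w = z - (8), i.e. z = w + 8. The denominator is w^2, so it suffices to rewrite the numerator in powers of w.

P(z) = z - 2
P(w + 8) = 6 + w

Dividing each term by w^2:
  f = 6/w^2 + 1/w

Substituting back w = z - 8:
  f(z) = 6/(z - 8)^2 + 1/(z - 8)

The series is finite because the numerator is a polynomial; the negative powers form the principal part, and the coefficient of 1/(z - 8) gives Res(f, 8) = 1.

Final answer: 6/(z - 8)^2 + 1/(z - 8)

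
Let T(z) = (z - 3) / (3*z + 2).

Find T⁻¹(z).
Set w = T(z) = (z - 3) / (3*z + 2) and solve for z:
  w*(3*z + 2) = z - 3
  2*w + z*(3*w - 1) + 3 = 0
  z*(3*w - 1) = -2*w - 3
  z = (2*w + 3)/(1 - 3*w)
Renaming the variable, T⁻¹(z) = (2*z + 3)/(-3*z + 1) = (-2*z - 3)/(3*z - 1).
(Check: ad - bc = 11 ≠ 0, so T is invertible.)

Final answer: (-2*z - 3)/(3*z - 1)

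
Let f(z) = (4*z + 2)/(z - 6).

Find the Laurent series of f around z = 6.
Put w = z - (6), i.e. z = w + 6. The denominator is w, so it suffices to rewrite the numerator in powers of w.

P(z) = 4*z + 2
P(w + 6) = 26 + 4*w

Dividing each term by w:
  f = 26/w + 4

Substituting back w = z - 6:
  f(z) = 26/(z - 6) + 4

The series is finite because the numerator is a polynomial; the negative powers form the principal part, and the coefficient of 1/(z - 6) gives Res(f, 6) = 26.

Final answer: 26/(z - 6) + 4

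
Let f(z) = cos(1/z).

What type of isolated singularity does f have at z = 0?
essential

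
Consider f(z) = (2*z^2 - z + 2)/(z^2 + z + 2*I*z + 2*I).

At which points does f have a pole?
{-1, -2*I}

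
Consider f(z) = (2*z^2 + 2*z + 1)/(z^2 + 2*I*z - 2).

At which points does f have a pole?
{-1 - I, 1 - I}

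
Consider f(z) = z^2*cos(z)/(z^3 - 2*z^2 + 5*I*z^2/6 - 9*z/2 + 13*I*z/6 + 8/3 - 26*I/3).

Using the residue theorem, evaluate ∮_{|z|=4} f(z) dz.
pi*(9564/16133 + 26526*I/16133)*cos(3 - I/2) + pi*(-492/901 - 132*I/901)*cos(1 - I) + pi*(-2352/50297 + 25264*I/50297)*cos(2 - 2*I/3)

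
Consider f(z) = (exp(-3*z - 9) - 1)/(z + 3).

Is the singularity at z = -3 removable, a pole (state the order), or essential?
removable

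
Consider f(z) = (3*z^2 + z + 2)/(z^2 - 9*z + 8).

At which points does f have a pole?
The singularities of f are the zeros of the denominator. Factoring,
  z^2 - 9*z + 8 = (z - 1)*(z - 8)
so the candidates are z = 1, z = 8.

Check the numerator P(z) = 3*z^2 + z + 2 at each one:
  P(1) = 6 ≠ 0, so z = 1 is a (simple) pole.
  P(8) = 202 ≠ 0, so z = 8 is a (simple) pole.

Poles of f: {1, 8}

Final answer: {1, 8}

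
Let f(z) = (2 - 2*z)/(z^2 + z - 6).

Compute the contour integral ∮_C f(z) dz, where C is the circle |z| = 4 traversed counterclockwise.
By the residue theorem, ∮_C f(z) dz = 2πi · (sum of the residues of f at the poles inside |z| = 4).

The denominator factors as (z + 3)*(z - 2), so the singularities of f are simple poles at z = -3, z = 2.
  |-3|² = 9 < 16 = 4², so this pole is inside the contour.
  |2|² = 4 < 16 = 4², so this pole is inside the contour.

With P(z) = 2 - 2*z and Q(z) = z^2 + z - 6, each pole is simple, so Res(f, z₀) = P(z₀)/Q'(z₀) with Q'(z) = 2*z + 1.
  Res(f, -3) = P(-3)/Q'(-3) = (8)/(-5) = -8/5
  Res(f, 2) = P(2)/Q'(2) = (-2)/(5) = -2/5

Sum of residues inside C: -2
∮_C f(z) dz = 2πi · (-2) = -4*I*pi

Final answer: -4*I*pi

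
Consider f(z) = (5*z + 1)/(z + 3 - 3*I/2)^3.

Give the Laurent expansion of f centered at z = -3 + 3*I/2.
(-14 + 15*I/2)/(z + 3 - 3*I/2)^3 + 5/(z + 3 - 3*I/2)^2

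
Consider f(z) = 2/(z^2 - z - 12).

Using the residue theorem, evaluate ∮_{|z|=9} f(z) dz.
By the residue theorem, ∮_C f(z) dz = 2πi · (sum of the residues of f at the poles inside |z| = 9).

The denominator factors as (z + 3)*(z - 4), so the singularities of f are simple poles at z = -3, z = 4.
  |-3|² = 9 < 81 = 9², so this pole is inside the contour.
  |4|² = 16 < 81 = 9², so this pole is inside the contour.

With P(z) = 2 and Q(z) = z^2 - z - 12, each pole is simple, so Res(f, z₀) = P(z₀)/Q'(z₀) with Q'(z) = 2*z - 1.
  Res(f, -3) = P(-3)/Q'(-3) = (2)/(-7) = -2/7
  Res(f, 4) = P(4)/Q'(4) = (2)/(7) = 2/7

Sum of residues inside C: 0
∮_C f(z) dz = 2πi · (0) = 0

Final answer: 0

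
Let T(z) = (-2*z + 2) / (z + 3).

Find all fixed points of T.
{-sqrt(33)/2 - 5/2, -5/2 + sqrt(33)/2}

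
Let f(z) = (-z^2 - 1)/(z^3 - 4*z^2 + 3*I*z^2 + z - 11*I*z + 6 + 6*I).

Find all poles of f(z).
{-2*I, 1 - I, 3}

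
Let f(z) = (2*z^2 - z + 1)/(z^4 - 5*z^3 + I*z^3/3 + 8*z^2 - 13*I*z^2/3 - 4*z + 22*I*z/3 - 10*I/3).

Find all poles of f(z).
The singularities of f are the zeros of the denominator. Factoring,
  z^4 - 5*z^3 + I*z^3/3 + 8*z^2 - 13*I*z^2/3 - 4*z + 22*I*z/3 - 10*I/3 = (z - 1 + I/3)*(z + I)*(z - 3 - I)*(z - 1)
so the candidates are z = 1 - I/3, z = -I, z = 3 + I, z = 1.

Check the numerator P(z) = 2*z^2 - z + 1 at each one:
  P(1 - I/3) = 16/9 - I ≠ 0, so z = 1 - I/3 is a (simple) pole.
  P(-I) = -1 + I ≠ 0, so z = -I is a (simple) pole.
  P(3 + I) = 14 + 11*I ≠ 0, so z = 3 + I is a (simple) pole.
  P(1) = 2 ≠ 0, so z = 1 is a (simple) pole.

Poles of f: {-I, 1 - I/3, 1, 3 + I}

Final answer: {-I, 1 - I/3, 1, 3 + I}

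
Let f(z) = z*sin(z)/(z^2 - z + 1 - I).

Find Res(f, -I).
Write f(z) = P(z)/Q(z) with P(z) = z*sin(z) and Q(z) = z^2 - z + 1 - I.
The denominator factors as Q(z) = (z - 1 - I)*(z + I), so z = -I is a simple zero of Q and P is analytic there; z = -I is therefore a simple pole and
  Res(f, z₀) = P(z₀)/Q'(z₀).

Q'(z) = 2*z - 1, so Q'(-I) = -1 - 2*I.
P(-I) = -sinh(1).

Res(f, -I) = (-sinh(1))/(-1 - 2*I) = (1/5 - 2*I/5)*sinh(1)

Final answer: (1/5 - 2*I/5)*sinh(1)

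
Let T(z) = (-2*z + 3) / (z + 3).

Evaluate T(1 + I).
2/17 - 9*I/17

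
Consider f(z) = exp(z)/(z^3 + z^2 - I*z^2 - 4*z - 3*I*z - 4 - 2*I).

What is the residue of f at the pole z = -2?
Write f(z) = P(z)/Q(z) with P(z) = exp(z) and Q(z) = z^3 + z^2 - I*z^2 - 4*z - 3*I*z - 4 - 2*I.
The denominator factors as Q(z) = (z + 2)*(z + 1)*(z - 2 - I), so z = -2 is a simple zero of Q and P is analytic there; z = -2 is therefore a simple pole and
  Res(f, z₀) = P(z₀)/Q'(z₀).

Q'(z) = 3*z^2 + 2*z - 2*I*z - 4 - 3*I, so Q'(-2) = 4 + I.
P(-2) = exp(-2).

Res(f, -2) = (exp(-2))/(4 + I) = (4/17 - I/17)*exp(-2)

Final answer: (4/17 - I/17)*exp(-2)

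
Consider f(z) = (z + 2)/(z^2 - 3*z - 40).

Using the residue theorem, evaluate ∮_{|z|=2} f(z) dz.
0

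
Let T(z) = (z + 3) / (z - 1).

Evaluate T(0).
Substitute z = 0:
  numerator:   (0) + 3 = 3
  denominator: (0) - 1 = -1
T(0) = (3)/(-1) = -3

Final answer: -3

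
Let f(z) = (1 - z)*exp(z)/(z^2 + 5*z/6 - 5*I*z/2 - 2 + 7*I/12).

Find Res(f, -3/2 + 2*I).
Write f(z) = P(z)/Q(z) with P(z) = (1 - z)*exp(z) and Q(z) = z^2 + 5*z/6 - 5*I*z/2 - 2 + 7*I/12.
The denominator factors as Q(z) = (z + 3/2 - 2*I)*(z - 2/3 - I/2), so z = -3/2 + 2*I is a simple zero of Q and P is analytic there; z = -3/2 + 2*I is therefore a simple pole and
  Res(f, z₀) = P(z₀)/Q'(z₀).

Q'(z) = 2*z + 5/6 - 5*I/2, so Q'(-3/2 + 2*I) = -13/6 + 3*I/2.
P(-3/2 + 2*I) = (5/2 - 2*I)*exp(-3/2 + 2*I).

Res(f, -3/2 + 2*I) = ((5/2 - 2*I)*exp(-3/2 + 2*I))/(-13/6 + 3*I/2) = (-303/250 + 21*I/250)*exp(-3/2 + 2*I)

Final answer: (-303/250 + 21*I/250)*exp(-3/2 + 2*I)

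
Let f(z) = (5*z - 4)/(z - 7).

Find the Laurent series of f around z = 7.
Put w = z - (7), i.e. z = w + 7. The denominator is w, so it suffices to rewrite the numerator in powers of w.

P(z) = 5*z - 4
P(w + 7) = 31 + 5*w

Dividing each term by w:
  f = 31/w + 5

Substituting back w = z - 7:
  f(z) = 31/(z - 7) + 5

The series is finite because the numerator is a polynomial; the negative powers form the principal part, and the coefficient of 1/(z - 7) gives Res(f, 7) = 31.

Final answer: 31/(z - 7) + 5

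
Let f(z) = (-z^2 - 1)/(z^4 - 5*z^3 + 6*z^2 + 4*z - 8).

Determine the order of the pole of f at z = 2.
Factor the denominator:
  z^4 - 5*z^3 + 6*z^2 + 4*z - 8 = (z - 2)^3*(z + 1)

The numerator P(z) = -z^2 - 1 has P(2) = -5 ≠ 0, so no factor of (z - 2) cancels.
Near z = 2 we can therefore write f(z) = g(z)/(z - 2)^3 with g analytic at 2 and g(2) ≠ 0 (g is the numerator divided by the remaining denominator factors).

Hence z = 2 is a pole of order 3.

Final answer: 3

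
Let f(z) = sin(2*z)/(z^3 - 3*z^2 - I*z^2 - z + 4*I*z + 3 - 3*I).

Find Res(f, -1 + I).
Write f(z) = P(z)/Q(z) with P(z) = sin(2*z) and Q(z) = z^3 - 3*z^2 - I*z^2 - z + 4*I*z + 3 - 3*I.
The denominator factors as Q(z) = (z - 1)*(z - 3)*(z + 1 - I), so z = -1 + I is a simple zero of Q and P is analytic there; z = -1 + I is therefore a simple pole and
  Res(f, z₀) = P(z₀)/Q'(z₀).

Q'(z) = 3*z^2 - 6*z - 2*I*z - 1 + 4*I, so Q'(-1 + I) = 7 - 6*I.
P(-1 + I) = -sin(2 - 2*I).

Res(f, -1 + I) = (-sin(2 - 2*I))/(7 - 6*I) = (-7/85 - 6*I/85)*sin(2 - 2*I)

Final answer: (-7/85 - 6*I/85)*sin(2 - 2*I)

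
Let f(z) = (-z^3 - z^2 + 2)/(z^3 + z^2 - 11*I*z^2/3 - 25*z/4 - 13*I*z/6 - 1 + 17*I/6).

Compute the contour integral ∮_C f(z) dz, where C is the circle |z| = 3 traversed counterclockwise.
By the residue theorem, ∮_C f(z) dz = 2πi · (sum of the residues of f at the poles inside |z| = 3).

The denominator factors as (z - 2*I/3)*(z - 1 - 3*I/2)*(z + 2 - 3*I/2), so the singularities of f are simple poles at z = 2*I/3, z = 1 + 3*I/2, z = -2 + 3*I/2.
  |2*I/3|² = 4/9 < 9 = 3², so this pole is inside the contour.
  |1 + 3*I/2|² = 13/4 < 9 = 3², so this pole is inside the contour.
  |-2 + 3*I/2|² = 25/4 < 9 = 3², so this pole is inside the contour.

With P(z) = -z^3 - z^2 + 2 and Q(z) = z^3 + z^2 - 11*I*z^2/3 - 25*z/4 - 13*I*z/6 - 1 + 17*I/6, each pole is simple, so Res(f, z₀) = P(z₀)/Q'(z₀) with Q'(z) = 3*z^2 + 2*z - 22*I*z/3 - 25/4 - 13*I/6.
  Res(f, 2*I/3) = P(2*I/3)/Q'(2*I/3) = (22/9 + 8*I/27)/(-97/36 - 5*I/6) = -8856/10309 + 4816*I/30927
  Res(f, 1 + 3*I/2) = P(1 + 3*I/2)/Q'(1 + 3*I/2) = (9 - 33*I/8)/(3 + 5*I/2) = 267/244 - 279*I/122
  Res(f, -2 + 3*I/2) = P(-2 + 3*I/2)/Q'(-2 + 3*I/2) = (-21/4 - 69*I/8)/(6 - 5*I/2) = -159/676 - 519*I/338

Sum of residues inside C: -11*I/3
∮_C f(z) dz = 2πi · (-11*I/3) = 22*pi/3

Final answer: 22*pi/3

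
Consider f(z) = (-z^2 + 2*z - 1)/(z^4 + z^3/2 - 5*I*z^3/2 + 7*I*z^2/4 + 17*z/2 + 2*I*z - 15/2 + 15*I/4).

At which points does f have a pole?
The singularities of f are the zeros of the denominator. Factoring,
  z^4 + z^3/2 - 5*I*z^3/2 + 7*I*z^2/4 + 17*z/2 + 2*I*z - 15/2 + 15*I/4 = (z + 2 - I)*(z - 3*I)*(z - 1/2 + I)*(z - 1 + I/2)
so the candidates are z = -2 + I, z = 3*I, z = 1/2 - I, z = 1 - I/2.

Check the numerator P(z) = -z^2 + 2*z - 1 at each one:
  P(-2 + I) = -8 + 6*I ≠ 0, so z = -2 + I is a (simple) pole.
  P(3*I) = 8 + 6*I ≠ 0, so z = 3*I is a (simple) pole.
  P(1/2 - I) = 3/4 - I ≠ 0, so z = 1/2 - I is a (simple) pole.
  P(1 - I/2) = 1/4 ≠ 0, so z = 1 - I/2 is a (simple) pole.

Poles of f: {-2 + I, 3*I, 1/2 - I, 1 - I/2}

Final answer: {-2 + I, 3*I, 1/2 - I, 1 - I/2}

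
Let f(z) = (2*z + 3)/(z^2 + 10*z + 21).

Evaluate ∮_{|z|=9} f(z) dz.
By the residue theorem, ∮_C f(z) dz = 2πi · (sum of the residues of f at the poles inside |z| = 9).

The denominator factors as (z + 3)*(z + 7), so the singularities of f are simple poles at z = -3, z = -7.
  |-3|² = 9 < 81 = 9², so this pole is inside the contour.
  |-7|² = 49 < 81 = 9², so this pole is inside the contour.

With P(z) = 2*z + 3 and Q(z) = z^2 + 10*z + 21, each pole is simple, so Res(f, z₀) = P(z₀)/Q'(z₀) with Q'(z) = 2*z + 10.
  Res(f, -3) = P(-3)/Q'(-3) = (-3)/(4) = -3/4
  Res(f, -7) = P(-7)/Q'(-7) = (-11)/(-4) = 11/4

Sum of residues inside C: 2
∮_C f(z) dz = 2πi · (2) = 4*I*pi

Final answer: 4*I*pi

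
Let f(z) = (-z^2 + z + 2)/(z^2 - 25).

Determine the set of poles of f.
The singularities of f are the zeros of the denominator. Factoring,
  z^2 - 25 = (z + 5)*(z - 5)
so the candidates are z = -5, z = 5.

Check the numerator P(z) = -z^2 + z + 2 at each one:
  P(-5) = -28 ≠ 0, so z = -5 is a (simple) pole.
  P(5) = -18 ≠ 0, so z = 5 is a (simple) pole.

Poles of f: {-5, 5}

Final answer: {-5, 5}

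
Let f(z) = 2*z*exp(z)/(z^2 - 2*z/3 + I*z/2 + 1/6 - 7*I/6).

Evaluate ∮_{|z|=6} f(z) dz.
pi*(-24/29 + 56*I/29)*exp(-1/3 - I) + pi*(24/29 + 60*I/29)*exp(1 + I/2)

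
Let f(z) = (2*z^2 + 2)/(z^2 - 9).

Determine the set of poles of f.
The singularities of f are the zeros of the denominator. Factoring,
  z^2 - 9 = (z - 3)*(z + 3)
so the candidates are z = 3, z = -3.

Check the numerator P(z) = 2*z^2 + 2 at each one:
  P(3) = 20 ≠ 0, so z = 3 is a (simple) pole.
  P(-3) = 20 ≠ 0, so z = -3 is a (simple) pole.

Poles of f: {-3, 3}

Final answer: {-3, 3}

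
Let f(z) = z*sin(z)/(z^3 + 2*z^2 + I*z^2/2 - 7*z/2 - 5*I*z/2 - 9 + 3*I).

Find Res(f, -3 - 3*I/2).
Write f(z) = P(z)/Q(z) with P(z) = z*sin(z) and Q(z) = z^3 + 2*z^2 + I*z^2/2 - 7*z/2 - 5*I*z/2 - 9 + 3*I.
The denominator factors as Q(z) = (z + 3 + 3*I/2)*(z + 1 - I)*(z - 2), so z = -3 - 3*I/2 is a simple zero of Q and P is analytic there; z = -3 - 3*I/2 is therefore a simple pole and
  Res(f, z₀) = P(z₀)/Q'(z₀).

Q'(z) = 3*z^2 + 4*z + I*z - 7/2 - 5*I/2, so Q'(-3 - 3*I/2) = 25/4 + 31*I/2.
P(-3 - 3*I/2) = (3 + 3*I/2)*sin(3 + 3*I/2).

Res(f, -3 - 3*I/2) = ((3 + 3*I/2)*sin(3 + 3*I/2))/(25/4 + 31*I/2) = (672/4469 - 594*I/4469)*sin(3 + 3*I/2)

Final answer: (672/4469 - 594*I/4469)*sin(3 + 3*I/2)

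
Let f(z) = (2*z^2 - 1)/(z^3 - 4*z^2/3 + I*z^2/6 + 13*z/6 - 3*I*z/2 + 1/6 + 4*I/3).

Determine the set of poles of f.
{-I, 1/3 - 2*I/3, 1 + 3*I/2}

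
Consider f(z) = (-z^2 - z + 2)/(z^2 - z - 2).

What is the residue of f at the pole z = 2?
Write f(z) = P(z)/Q(z) with P(z) = -z^2 - z + 2 and Q(z) = z^2 - z - 2.
The denominator factors as Q(z) = (z + 1)*(z - 2), so z = 2 is a simple zero of Q and P is analytic there; z = 2 is therefore a simple pole and
  Res(f, z₀) = P(z₀)/Q'(z₀).

Q'(z) = 2*z - 1, so Q'(2) = 3.
P(2) = -4.

Res(f, 2) = (-4)/(3) = -4/3

Final answer: -4/3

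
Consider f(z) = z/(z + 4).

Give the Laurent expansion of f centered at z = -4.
Put w = z - (-4), i.e. z = w - 4. The denominator is w, so it suffices to rewrite the numerator in powers of w.

P(z) = z
P(w - 4) = -4 + w

Dividing each term by w:
  f = -4/w + 1

Substituting back w = z + 4:
  f(z) = -4/(z + 4) + 1

The series is finite because the numerator is a polynomial; the negative powers form the principal part, and the coefficient of 1/(z + 4) gives Res(f, -4) = -4.

Final answer: -4/(z + 4) + 1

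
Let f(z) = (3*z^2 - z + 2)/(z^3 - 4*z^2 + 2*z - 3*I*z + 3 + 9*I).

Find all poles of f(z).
The singularities of f are the zeros of the denominator. Factoring,
  z^3 - 4*z^2 + 2*z - 3*I*z + 3 + 9*I = (z - 2 - I)*(z + 1 + I)*(z - 3)
so the candidates are z = 2 + I, z = -1 - I, z = 3.

Check the numerator P(z) = 3*z^2 - z + 2 at each one:
  P(2 + I) = 9 + 11*I ≠ 0, so z = 2 + I is a (simple) pole.
  P(-1 - I) = 3 + 7*I ≠ 0, so z = -1 - I is a (simple) pole.
  P(3) = 26 ≠ 0, so z = 3 is a (simple) pole.

Poles of f: {-1 - I, 2 + I, 3}

Final answer: {-1 - I, 2 + I, 3}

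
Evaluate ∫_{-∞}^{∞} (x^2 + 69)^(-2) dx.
sqrt(69)*pi/9522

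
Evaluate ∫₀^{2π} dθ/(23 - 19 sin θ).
sqrt(42)*pi/42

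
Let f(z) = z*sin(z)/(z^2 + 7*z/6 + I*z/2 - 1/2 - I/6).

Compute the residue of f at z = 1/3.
Write f(z) = P(z)/Q(z) with P(z) = z*sin(z) and Q(z) = z^2 + 7*z/6 + I*z/2 - 1/2 - I/6.
The denominator factors as Q(z) = (z + 3/2 + I/2)*(z - 1/3), so z = 1/3 is a simple zero of Q and P is analytic there; z = 1/3 is therefore a simple pole and
  Res(f, z₀) = P(z₀)/Q'(z₀).

Q'(z) = 2*z + 7/6 + I/2, so Q'(1/3) = 11/6 + I/2.
P(1/3) = sin(1/3)/3.

Res(f, 1/3) = (sin(1/3)/3)/(11/6 + I/2) = (11/65 - 3*I/65)*sin(1/3)

Final answer: (11/65 - 3*I/65)*sin(1/3)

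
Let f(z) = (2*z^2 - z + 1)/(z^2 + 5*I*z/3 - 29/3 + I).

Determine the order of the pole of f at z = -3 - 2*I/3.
Factor the denominator:
  z^2 + 5*I*z/3 - 29/3 + I = (z + 3 + 2*I/3)*(z - 3 + I)

The numerator P(z) = 2*z^2 - z + 1 has P(-3 - 2*I/3) = 190/9 + 26*I/3 ≠ 0, so no factor of (z + 3 + 2*I/3) cancels.
Near z = -3 - 2*I/3 we can therefore write f(z) = g(z)/(z + 3 + 2*I/3) with g analytic at -3 - 2*I/3 and g(-3 - 2*I/3) ≠ 0 (g is the numerator divided by the remaining denominator factors).

Hence z = -3 - 2*I/3 is a pole of order 1.

Final answer: 1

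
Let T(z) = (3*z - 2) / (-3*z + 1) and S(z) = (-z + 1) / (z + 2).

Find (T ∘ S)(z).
(-5*z - 1)/(4*z - 1)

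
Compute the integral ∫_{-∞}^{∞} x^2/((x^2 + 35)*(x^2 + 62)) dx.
Let f(z) = z^2/((z^2 + 35)*(z^2 + 62)). The denominator has no real zeros and deg Q - deg P = 2 ≥ 2, so the integral of f over the upper semicircle |z| = R tends to 0 as R → ∞. Closing the contour in the upper half-plane,
  ∫_{-∞}^{∞} f(x) dx = 2πi · Σ Res(f, z_k)  over the poles with Im z_k > 0.

Zeros of the denominator: z^2 + 62 = 0 gives z = ±sqrt(62)*I; z^2 + 35 = 0 gives z = ±sqrt(35)*I.
Upper half-plane: z = sqrt(35)*I, z = sqrt(62)*I (simple).

Each pole is a simple zero of Q(z) = z^4 + 97*z^2 + 2170, so Res(f, z₀) = P(z₀)/Q'(z₀) with P(z) = z^2, Q'(z) = 4*z^3 + 194*z:
  Res(f, sqrt(35)*I) = (-35)/(54*sqrt(35)*I) = sqrt(35)*I/54
  Res(f, sqrt(62)*I) = (-62)/(-54*sqrt(62)*I) = -sqrt(62)*I/54

Sum of residues: I*(-sqrt(62) + sqrt(35))/54
∫_{-∞}^{∞} f(x) dx = 2πi · (I*(-sqrt(62) + sqrt(35))/54) = pi*(-sqrt(35) + sqrt(62))/27

Final answer: pi*(-sqrt(35) + sqrt(62))/27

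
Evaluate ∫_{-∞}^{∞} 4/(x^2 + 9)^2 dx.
Let f(z) = 4/(z^2 + 9)^2. The denominator has no real zeros and deg Q - deg P = 4 ≥ 2, so the integral of f over the upper semicircle |z| = R tends to 0 as R → ∞. Closing the contour in the upper half-plane,
  ∫_{-∞}^{∞} f(x) dx = 2πi · Σ Res(f, z_k)  over the poles with Im z_k > 0.

Zeros of the denominator: z^2 + 9 = 0 gives z = ±3*I.
Upper half-plane: z = 3*I (a pole of order 2).

Write f(z) = g(z)/(z - 3*I)^2 with g(z) = 4/(z + 3*I)^2. For a double pole, Res(f, z₀) = g'(z₀):
  g'(z) = -8/(z + 3*I)^3
  Res(f, 3*I) = g'(3*I) = -I/27

∫_{-∞}^{∞} f(x) dx = 2πi · (-I/27) = 2*pi/27

Final answer: 2*pi/27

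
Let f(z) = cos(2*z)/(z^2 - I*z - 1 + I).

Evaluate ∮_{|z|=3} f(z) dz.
By the residue theorem, ∮_C f(z) dz = 2πi · (sum of the residues of f at the poles inside |z| = 3).

The denominator factors as (z - 1)*(z + 1 - I), so the singularities of f are simple poles at z = 1, z = -1 + I.
  |1|² = 1 < 9 = 3², so this pole is inside the contour.
  |-1 + I|² = 2 < 9 = 3², so this pole is inside the contour.

With P(z) = cos(2*z) and Q(z) = z^2 - I*z - 1 + I, each pole is simple, so Res(f, z₀) = P(z₀)/Q'(z₀) with Q'(z) = 2*z - I.
  Res(f, 1) = P(1)/Q'(1) = (cos(2))/(2 - I) = (2/5 + I/5)*cos(2)
  Res(f, -1 + I) = P(-1 + I)/Q'(-1 + I) = (cos(2 - 2*I))/(-2 + I) = (-2/5 - I/5)*cos(2 - 2*I)

Sum of residues inside C: (-2/5 - I/5)*cos(2 - 2*I) + (2/5 + I/5)*cos(2)
∮_C f(z) dz = 2πi · ((-2/5 - I/5)*cos(2 - 2*I) + (2/5 + I/5)*cos(2)) = pi*(-2/5 + 4*I/5)*cos(2) + pi*(2/5 - 4*I/5)*cos(2 - 2*I)

Final answer: pi*(-2/5 + 4*I/5)*cos(2) + pi*(2/5 - 4*I/5)*cos(2 - 2*I)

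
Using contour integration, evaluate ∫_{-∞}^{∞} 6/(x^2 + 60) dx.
sqrt(15)*pi/5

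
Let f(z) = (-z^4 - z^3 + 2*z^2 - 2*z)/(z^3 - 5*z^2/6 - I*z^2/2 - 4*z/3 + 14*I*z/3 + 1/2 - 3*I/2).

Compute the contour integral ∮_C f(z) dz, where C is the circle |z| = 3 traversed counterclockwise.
By the residue theorem, ∮_C f(z) dz = 2πi · (sum of the residues of f at the poles inside |z| = 3).

The denominator factors as (z - 1/3)*(z + 3/2 - 3*I/2)*(z - 2 + I), so the singularities of f are simple poles at z = 1/3, z = -3/2 + 3*I/2, z = 2 - I.
  |1/3|² = 1/9 < 9 = 3², so this pole is inside the contour.
  |-3/2 + 3*I/2|² = 9/2 < 9 = 3², so this pole is inside the contour.
  |2 - I|² = 5 < 9 = 3², so this pole is inside the contour.

With P(z) = -z^4 - z^3 + 2*z^2 - 2*z and Q(z) = z^3 - 5*z^2/6 - I*z^2/2 - 4*z/3 + 14*I*z/3 + 1/2 - 3*I/2, each pole is simple, so Res(f, z₀) = P(z₀)/Q'(z₀) with Q'(z) = 3*z^2 - 5*z/3 - I*z - 4/3 + 14*I/3.
  Res(f, 1/3) = P(1/3)/Q'(1/3) = (-40/81)/(-14/9 + 13*I/3) = 560/15453 + 520*I/5151
  Res(f, -3/2 + 3*I/2) = P(-3/2 + 3*I/2)/Q'(-3/2 + 3*I/2) = (33/2 - 75*I/4)/(8/3 - 59*I/6) = 16443/7474 + 4041*I/3737
  Res(f, 2 - I) = P(2 - I)/Q'(2 - I) = (7 + 29*I)/(10/3 - 23*I/3) = -1791/629 + 1353*I/629

Sum of residues inside C: -11/18 + 10*I/3
∮_C f(z) dz = 2πi · (-11/18 + 10*I/3) = pi*(-20/3 - 11*I/9)

Final answer: pi*(-20/3 - 11*I/9)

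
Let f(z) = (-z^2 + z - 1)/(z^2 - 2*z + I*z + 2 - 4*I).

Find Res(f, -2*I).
I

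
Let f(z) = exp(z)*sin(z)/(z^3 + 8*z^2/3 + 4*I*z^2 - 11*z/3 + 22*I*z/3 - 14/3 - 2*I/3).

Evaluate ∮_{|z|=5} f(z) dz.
pi*(6/13 - 9*I/13)*exp(-I)*sinh(1) + pi*(9/25 - 12*I/25)*exp(-2 - I)*sin(2 + I) + pi*(108/325 + 306*I/325)*exp(-2/3 - 2*I)*sin(2/3 + 2*I)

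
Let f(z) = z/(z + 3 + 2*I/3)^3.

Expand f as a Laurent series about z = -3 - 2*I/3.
Put w = z - (-3 - 2*I/3), i.e. z = w - 3 - 2*I/3. The denominator is w^3, so it suffices to rewrite the numerator in powers of w.

P(z) = z
P(w - 3 - 2*I/3) = -3 - 2*I/3 + w

Dividing each term by w^3:
  f = (-3 - 2*I/3)/w^3 + 1/w^2

Substituting back w = z + 3 + 2*I/3:
  f(z) = (-3 - 2*I/3)/(z + 3 + 2*I/3)^3 + 1/(z + 3 + 2*I/3)^2

The series is finite because the numerator is a polynomial; the negative powers form the principal part.

Final answer: (-3 - 2*I/3)/(z + 3 + 2*I/3)^3 + 1/(z + 3 + 2*I/3)^2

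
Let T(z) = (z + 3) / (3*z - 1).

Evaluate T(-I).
Substitute z = -I:
  numerator:   (-I) + 3 = 3 - I
  denominator: 3*(-I) - 1 = -1 - 3*I
T(-I) = (3 - I)/(-1 - 3*I); multiplying numerator and denominator by the conjugate -1 + 3*I gives (10*I)/10 = I

Final answer: I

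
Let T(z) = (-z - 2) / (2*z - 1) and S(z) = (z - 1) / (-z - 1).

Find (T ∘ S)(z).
(T ∘ S)(z) = T(S(z)) = ((-1)*S(z) + (-2))/((2)*S(z) + (-1)). Multiply numerator and denominator by -z - 1:
  numerator:   (-1)*(z - 1) + (-2)*(-z - 1) = z + 3
  denominator: (2)*(z - 1) + (-1)*(-z - 1) = 3*z - 1
(T ∘ S)(z) = (z + 3)/(3*z - 1)

Final answer: (z + 3)/(3*z - 1)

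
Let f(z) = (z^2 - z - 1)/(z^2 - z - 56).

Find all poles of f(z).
The singularities of f are the zeros of the denominator. Factoring,
  z^2 - z - 56 = (z + 7)*(z - 8)
so the candidates are z = -7, z = 8.

Check the numerator P(z) = z^2 - z - 1 at each one:
  P(-7) = 55 ≠ 0, so z = -7 is a (simple) pole.
  P(8) = 55 ≠ 0, so z = 8 is a (simple) pole.

Poles of f: {-7, 8}

Final answer: {-7, 8}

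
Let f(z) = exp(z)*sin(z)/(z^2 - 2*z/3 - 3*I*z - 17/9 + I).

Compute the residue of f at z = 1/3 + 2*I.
-I*exp(1/3 + 2*I)*sin(1/3 + 2*I)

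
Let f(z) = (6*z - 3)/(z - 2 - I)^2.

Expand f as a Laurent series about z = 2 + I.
(9 + 6*I)/(z - 2 - I)^2 + 6/(z - 2 - I)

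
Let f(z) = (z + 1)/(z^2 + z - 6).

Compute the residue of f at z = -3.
Write f(z) = P(z)/Q(z) with P(z) = z + 1 and Q(z) = z^2 + z - 6.
The denominator factors as Q(z) = (z + 3)*(z - 2), so z = -3 is a simple zero of Q and P is analytic there; z = -3 is therefore a simple pole and
  Res(f, z₀) = P(z₀)/Q'(z₀).

Q'(z) = 2*z + 1, so Q'(-3) = -5.
P(-3) = -2.

Res(f, -3) = (-2)/(-5) = 2/5

Final answer: 2/5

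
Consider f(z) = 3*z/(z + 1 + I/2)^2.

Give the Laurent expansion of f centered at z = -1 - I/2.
Put w = z - (-1 - I/2), i.e. z = w - 1 - I/2. The denominator is w^2, so it suffices to rewrite the numerator in powers of w.

P(z) = 3*z
P(w - 1 - I/2) = -3 - 3*I/2 + 3*w

Dividing each term by w^2:
  f = (-3 - 3*I/2)/w^2 + 3/w

Substituting back w = z + 1 + I/2:
  f(z) = (-3 - 3*I/2)/(z + 1 + I/2)^2 + 3/(z + 1 + I/2)

The series is finite because the numerator is a polynomial; the negative powers form the principal part, and the coefficient of 1/(z + 1 + I/2) gives Res(f, -1 - I/2) = 3.

Final answer: (-3 - 3*I/2)/(z + 1 + I/2)^2 + 3/(z + 1 + I/2)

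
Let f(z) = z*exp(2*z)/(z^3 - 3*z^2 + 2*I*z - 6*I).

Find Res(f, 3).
Write f(z) = P(z)/Q(z) with P(z) = z*exp(2*z) and Q(z) = z^3 - 3*z^2 + 2*I*z - 6*I.
The denominator factors as Q(z) = (z - 1 + I)*(z - 3)*(z + 1 - I), so z = 3 is a simple zero of Q and P is analytic there; z = 3 is therefore a simple pole and
  Res(f, z₀) = P(z₀)/Q'(z₀).

Q'(z) = 3*z^2 - 6*z + 2*I, so Q'(3) = 9 + 2*I.
P(3) = 3*exp(6).

Res(f, 3) = (3*exp(6))/(9 + 2*I) = (27/85 - 6*I/85)*exp(6)

Final answer: (27/85 - 6*I/85)*exp(6)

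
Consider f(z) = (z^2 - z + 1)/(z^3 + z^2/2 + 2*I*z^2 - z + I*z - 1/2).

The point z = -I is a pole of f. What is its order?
Factor the denominator:
  z^3 + z^2/2 + 2*I*z^2 - z + I*z - 1/2 = (z + I)^2*(z + 1/2)

The numerator P(z) = z^2 - z + 1 has P(-I) = I ≠ 0, so no factor of (z + I) cancels.
Near z = -I we can therefore write f(z) = g(z)/(z + I)^2 with g analytic at -I and g(-I) ≠ 0 (g is the numerator divided by the remaining denominator factors).

Hence z = -I is a pole of order 2.

Final answer: 2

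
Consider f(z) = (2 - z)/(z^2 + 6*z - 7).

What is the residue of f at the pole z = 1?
Write f(z) = P(z)/Q(z) with P(z) = 2 - z and Q(z) = z^2 + 6*z - 7.
The denominator factors as Q(z) = (z + 7)*(z - 1), so z = 1 is a simple zero of Q and P is analytic there; z = 1 is therefore a simple pole and
  Res(f, z₀) = P(z₀)/Q'(z₀).

Q'(z) = 2*z + 6, so Q'(1) = 8.
P(1) = 1.

Res(f, 1) = (1)/(8) = 1/8

Final answer: 1/8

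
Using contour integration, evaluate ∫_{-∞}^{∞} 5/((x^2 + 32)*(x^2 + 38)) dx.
5*pi*(-4*sqrt(38) + 19*sqrt(2))/912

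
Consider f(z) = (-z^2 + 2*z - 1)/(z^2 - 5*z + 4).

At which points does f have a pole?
{4}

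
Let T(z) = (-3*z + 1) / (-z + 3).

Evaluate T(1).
-1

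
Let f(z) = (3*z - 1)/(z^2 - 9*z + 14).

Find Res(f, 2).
Write f(z) = P(z)/Q(z) with P(z) = 3*z - 1 and Q(z) = z^2 - 9*z + 14.
The denominator factors as Q(z) = (z - 7)*(z - 2), so z = 2 is a simple zero of Q and P is analytic there; z = 2 is therefore a simple pole and
  Res(f, z₀) = P(z₀)/Q'(z₀).

Q'(z) = 2*z - 9, so Q'(2) = -5.
P(2) = 5.

Res(f, 2) = (5)/(-5) = -1

Final answer: -1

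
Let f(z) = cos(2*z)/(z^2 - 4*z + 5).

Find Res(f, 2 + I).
Write f(z) = P(z)/Q(z) with P(z) = cos(2*z) and Q(z) = z^2 - 4*z + 5.
The denominator factors as Q(z) = (z - 2 + I)*(z - 2 - I), so z = 2 + I is a simple zero of Q and P is analytic there; z = 2 + I is therefore a simple pole and
  Res(f, z₀) = P(z₀)/Q'(z₀).

Q'(z) = 2*z - 4, so Q'(2 + I) = 2*I.
P(2 + I) = cos(4 + 2*I).

Res(f, 2 + I) = (cos(4 + 2*I))/(2*I) = -I*cos(4 + 2*I)/2

Final answer: -I*cos(4 + 2*I)/2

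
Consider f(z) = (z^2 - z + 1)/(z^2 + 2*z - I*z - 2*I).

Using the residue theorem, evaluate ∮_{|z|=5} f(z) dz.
By the residue theorem, ∮_C f(z) dz = 2πi · (sum of the residues of f at the poles inside |z| = 5).

The denominator factors as (z + 2)*(z - I), so the singularities of f are simple poles at z = -2, z = I.
  |-2|² = 4 < 25 = 5², so this pole is inside the contour.
  |I|² = 1 < 25 = 5², so this pole is inside the contour.

With P(z) = z^2 - z + 1 and Q(z) = z^2 + 2*z - I*z - 2*I, each pole is simple, so Res(f, z₀) = P(z₀)/Q'(z₀) with Q'(z) = 2*z + 2 - I.
  Res(f, -2) = P(-2)/Q'(-2) = (7)/(-2 - I) = -14/5 + 7*I/5
  Res(f, I) = P(I)/Q'(I) = (-I)/(2 + I) = -1/5 - 2*I/5

Sum of residues inside C: -3 + I
∮_C f(z) dz = 2πi · (-3 + I) = pi*(-2 - 6*I)

Final answer: pi*(-2 - 6*I)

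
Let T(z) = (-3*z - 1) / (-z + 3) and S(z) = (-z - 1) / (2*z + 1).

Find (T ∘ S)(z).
(T ∘ S)(z) = T(S(z)) = ((-3)*S(z) + (-1))/((-1)*S(z) + (3)). Multiply numerator and denominator by 2*z + 1:
  numerator:   (-3)*(-z - 1) + (-1)*(2*z + 1) = z + 2
  denominator: (-1)*(-z - 1) + (3)*(2*z + 1) = 7*z + 4
(T ∘ S)(z) = (z + 2)/(7*z + 4)

Final answer: (z + 2)/(7*z + 4)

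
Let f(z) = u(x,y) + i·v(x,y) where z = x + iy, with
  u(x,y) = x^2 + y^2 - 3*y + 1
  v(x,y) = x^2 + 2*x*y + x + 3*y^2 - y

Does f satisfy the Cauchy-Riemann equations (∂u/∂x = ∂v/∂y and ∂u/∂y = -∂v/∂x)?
∂u/∂x = 2*x
∂v/∂y = 2*x + 6*y - 1
∂u/∂y = 2*y - 3
∂v/∂x = 2*x + 2*y + 1
∂u/∂x ≠ ∂v/∂y and ∂u/∂y ≠ -∂v/∂x; the Cauchy-Riemann equations are not satisfied, so f is not analytic.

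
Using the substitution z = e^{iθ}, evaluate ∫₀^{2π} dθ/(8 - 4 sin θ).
Call the integral J. The integrand is 2π-periodic and we integrate over a full period, so shifting θ does not change the value (θ → θ + π/2 turns sin θ into cos θ; θ → θ + π flips the sign of the trig term). Hence
  J = ∫₀^{2π} dθ/(8 + 4 cos θ).
Put z = e^{iθ}: then cos θ = (z + 1/z)/2, dθ = dz/(iz), and z runs once counterclockwise around |z| = 1:
  J = ∮_{|z|=1} 1/(8 + 4*(z + 1/z)/2) · dz/(iz) = (2/i) ∮_{|z|=1} dz/(4*z^2 + 16*z + 4).
The roots of 4*z^2 + 16*z + 4 are z = (-8 ± sqrt(8^2 - 4^2))/4, with sqrt(48) = 4*sqrt(3); their product is 1, so only z₊ = -2 + sqrt(3) lies inside the unit circle (z₋ = -2 - sqrt(3) lies outside).
z₊ is a simple zero of q(z) = 4*z^2 + 16*z + 4, so Res(1/q, z₊) = 1/q'(z₊) with q'(z) = 8*z + 16; and q'(z₊) = 4*(z₊ - z₋) = 8*sqrt(3).
Therefore J = (2/i) · 2πi · 1/(8*sqrt(3)) = 2*pi/(4*sqrt(3)) = sqrt(3)*pi/6

Final answer: sqrt(3)*pi/6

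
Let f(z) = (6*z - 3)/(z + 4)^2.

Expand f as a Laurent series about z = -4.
-27/(z + 4)^2 + 6/(z + 4)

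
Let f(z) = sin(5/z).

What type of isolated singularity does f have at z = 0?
Let u = z. Then
  sin(5/u) = Σ_{k≥0} (-1)^k (5)^(2k+1)/((2k+1)!·u^(2k+1)) = 5/u - 125/(6*u^3) + 625/(24*u^5) + ...
which has infinitely many negative powers of u, so sin(5/z) has an essential singularity at z = 0.
So the singularity is essential.

Final answer: essential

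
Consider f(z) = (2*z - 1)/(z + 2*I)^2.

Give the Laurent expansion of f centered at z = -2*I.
Put w = z - (-2*I), i.e. z = w - 2*I. The denominator is w^2, so it suffices to rewrite the numerator in powers of w.

P(z) = 2*z - 1
P(w - 2*I) = -1 - 4*I + 2*w

Dividing each term by w^2:
  f = (-1 - 4*I)/w^2 + 2/w

Substituting back w = z + 2*I:
  f(z) = (-1 - 4*I)/(z + 2*I)^2 + 2/(z + 2*I)

The series is finite because the numerator is a polynomial; the negative powers form the principal part, and the coefficient of 1/(z + 2*I) gives Res(f, -2*I) = 2.

Final answer: (-1 - 4*I)/(z + 2*I)^2 + 2/(z + 2*I)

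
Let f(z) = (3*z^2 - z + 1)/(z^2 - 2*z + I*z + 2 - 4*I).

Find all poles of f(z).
The singularities of f are the zeros of the denominator. Factoring,
  z^2 - 2*z + I*z + 2 - 4*I = (z + 2*I)*(z - 2 - I)
so the candidates are z = -2*I, z = 2 + I.

Check the numerator P(z) = 3*z^2 - z + 1 at each one:
  P(-2*I) = -11 + 2*I ≠ 0, so z = -2*I is a (simple) pole.
  P(2 + I) = 8 + 11*I ≠ 0, so z = 2 + I is a (simple) pole.

Poles of f: {-2*I, 2 + I}

Final answer: {-2*I, 2 + I}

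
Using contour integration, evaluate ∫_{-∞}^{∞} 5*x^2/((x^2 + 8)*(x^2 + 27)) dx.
Let f(z) = 5*z^2/((z^2 + 8)*(z^2 + 27)). The denominator has no real zeros and deg Q - deg P = 2 ≥ 2, so the integral of f over the upper semicircle |z| = R tends to 0 as R → ∞. Closing the contour in the upper half-plane,
  ∫_{-∞}^{∞} f(x) dx = 2πi · Σ Res(f, z_k)  over the poles with Im z_k > 0.

Zeros of the denominator: z^2 + 27 = 0 gives z = ±3*sqrt(3)*I; z^2 + 8 = 0 gives z = ±2*sqrt(2)*I.
Upper half-plane: z = 2*sqrt(2)*I, z = 3*sqrt(3)*I (simple).

Each pole is a simple zero of Q(z) = z^4 + 35*z^2 + 216, so Res(f, z₀) = P(z₀)/Q'(z₀) with P(z) = 5*z^2, Q'(z) = 4*z^3 + 70*z:
  Res(f, 2*sqrt(2)*I) = (-40)/(76*sqrt(2)*I) = 5*sqrt(2)*I/19
  Res(f, 3*sqrt(3)*I) = (-135)/(-114*sqrt(3)*I) = -15*sqrt(3)*I/38

Sum of residues: 5*I*(-3*sqrt(3) + 2*sqrt(2))/38
∫_{-∞}^{∞} f(x) dx = 2πi · (5*I*(-3*sqrt(3) + 2*sqrt(2))/38) = 5*pi*(-2*sqrt(2) + 3*sqrt(3))/19

Final answer: 5*pi*(-2*sqrt(2) + 3*sqrt(3))/19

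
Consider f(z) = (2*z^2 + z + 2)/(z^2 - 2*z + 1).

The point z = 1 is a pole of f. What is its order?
Factor the denominator:
  z^2 - 2*z + 1 = (z - 1)^2

The numerator P(z) = 2*z^2 + z + 2 has P(1) = 5 ≠ 0, so no factor of (z - 1) cancels.
Near z = 1 we can therefore write f(z) = g(z)/(z - 1)^2 with g analytic at 1 and g(1) ≠ 0 (g is just the numerator).

Hence z = 1 is a pole of order 2.

Final answer: 2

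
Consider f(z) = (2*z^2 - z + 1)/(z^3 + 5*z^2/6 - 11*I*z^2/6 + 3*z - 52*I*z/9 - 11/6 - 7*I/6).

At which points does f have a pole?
{-3/2 - 3*I/2, I/3, 2/3 + 3*I}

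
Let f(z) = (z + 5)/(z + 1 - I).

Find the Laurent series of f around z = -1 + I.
Put w = z - (-1 + I), i.e. z = w - 1 + I. The denominator is w, so it suffices to rewrite the numerator in powers of w.

P(z) = z + 5
P(w - 1 + I) = 4 + I + w

Dividing each term by w:
  f = (4 + I)/w + 1

Substituting back w = z + 1 - I:
  f(z) = (4 + I)/(z + 1 - I) + 1

The series is finite because the numerator is a polynomial; the negative powers form the principal part, and the coefficient of 1/(z + 1 - I) gives Res(f, -1 + I) = 4 + I.

Final answer: (4 + I)/(z + 1 - I) + 1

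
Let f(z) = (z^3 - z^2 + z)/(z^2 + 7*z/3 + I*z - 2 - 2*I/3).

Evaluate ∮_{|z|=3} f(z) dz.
By the residue theorem, ∮_C f(z) dz = 2πi · (sum of the residues of f at the poles inside |z| = 3).

The denominator factors as (z - 2/3)*(z + 3 + I), so the singularities of f are simple poles at z = 2/3, z = -3 - I.
  |2/3|² = 4/9 < 9 = 3², so this pole is inside the contour.
  |-3 - I|² = 10 > 9 = 3², so this pole is outside the contour.

With P(z) = z^3 - z^2 + z and Q(z) = z^2 + 7*z/3 + I*z - 2 - 2*I/3, each pole is simple, so Res(f, z₀) = P(z₀)/Q'(z₀) with Q'(z) = 2*z + 7/3 + I.
  Res(f, 2/3) = P(2/3)/Q'(2/3) = (14/27)/(11/3 + I) = 77/585 - 7*I/195

∮_C f(z) dz = 2πi · (77/585 - 7*I/195) = pi*(14/195 + 154*I/585)

Final answer: pi*(14/195 + 154*I/585)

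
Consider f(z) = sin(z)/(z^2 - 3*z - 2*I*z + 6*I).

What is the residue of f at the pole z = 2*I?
Write f(z) = P(z)/Q(z) with P(z) = sin(z) and Q(z) = z^2 - 3*z - 2*I*z + 6*I.
The denominator factors as Q(z) = (z - 3)*(z - 2*I), so z = 2*I is a simple zero of Q and P is analytic there; z = 2*I is therefore a simple pole and
  Res(f, z₀) = P(z₀)/Q'(z₀).

Q'(z) = 2*z - 3 - 2*I, so Q'(2*I) = -3 + 2*I.
P(2*I) = I*sinh(2).

Res(f, 2*I) = (I*sinh(2))/(-3 + 2*I) = (2/13 - 3*I/13)*sinh(2)

Final answer: (2/13 - 3*I/13)*sinh(2)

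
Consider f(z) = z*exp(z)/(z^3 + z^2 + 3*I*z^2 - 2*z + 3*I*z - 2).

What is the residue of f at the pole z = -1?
(1/10 - 3*I/10)*exp(-1)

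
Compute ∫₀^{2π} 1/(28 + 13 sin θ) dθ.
Call the integral J. The integrand is 2π-periodic and we integrate over a full period, so shifting θ does not change the value (θ → θ + π/2 turns sin θ into cos θ). Hence
  J = ∫₀^{2π} dθ/(28 + 13 cos θ).
Put z = e^{iθ}: then cos θ = (z + 1/z)/2, dθ = dz/(iz), and z runs once counterclockwise around |z| = 1:
  J = ∮_{|z|=1} 1/(28 + 13*(z + 1/z)/2) · dz/(iz) = (2/i) ∮_{|z|=1} dz/(13*z^2 + 56*z + 13).
The roots of 13*z^2 + 56*z + 13 are z = (-28 ± sqrt(28^2 - 13^2))/13, with sqrt(615) = sqrt(615); their product is 1, so only z₊ = -28/13 + sqrt(615)/13 lies inside the unit circle (z₋ = -28/13 - sqrt(615)/13 lies outside).
z₊ is a simple zero of q(z) = 13*z^2 + 56*z + 13, so Res(1/q, z₊) = 1/q'(z₊) with q'(z) = 26*z + 56; and q'(z₊) = 13*(z₊ - z₋) = 2*sqrt(615).
Therefore J = (2/i) · 2πi · 1/(2*sqrt(615)) = 2*pi/(sqrt(615)) = 2*sqrt(615)*pi/615

Final answer: 2*sqrt(615)*pi/615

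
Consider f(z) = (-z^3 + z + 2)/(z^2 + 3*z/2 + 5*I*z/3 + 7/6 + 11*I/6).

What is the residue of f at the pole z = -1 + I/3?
Write f(z) = P(z)/Q(z) with P(z) = -z^3 + z + 2 and Q(z) = z^2 + 3*z/2 + 5*I*z/3 + 7/6 + 11*I/6.
The denominator factors as Q(z) = (z + 1/2 + 2*I)*(z + 1 - I/3), so z = -1 + I/3 is a simple zero of Q and P is analytic there; z = -1 + I/3 is therefore a simple pole and
  Res(f, z₀) = P(z₀)/Q'(z₀).

Q'(z) = 2*z + 3/2 + 5*I/3, so Q'(-1 + I/3) = -1/2 + 7*I/3.
P(-1 + I/3) = 5/3 - 17*I/27.

Res(f, -1 + I/3) = (5/3 - 17*I/27)/(-1/2 + 7*I/3) = -746/1845 - 386*I/615

Final answer: -746/1845 - 386*I/615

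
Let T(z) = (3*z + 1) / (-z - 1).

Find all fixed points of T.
T(z) = z means 3*z + 1 = z*(-z - 1), i.e.
  -z^2 - 4*z - 1 = 0.
Discriminant: (-4)^2 - 4*(-1)*(-1) = 12, so the roots are real.
  z = (4 ± sqrt(12))/(2*(-1))
Fixed points: {-2 - sqrt(3), -2 + sqrt(3)}

Final answer: {-2 - sqrt(3), -2 + sqrt(3)}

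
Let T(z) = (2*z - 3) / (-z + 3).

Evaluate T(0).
Substitute z = 0:
  numerator:   2*(0) - 3 = -3
  denominator: -(0) + 3 = 3
T(0) = (-3)/(3) = -1

Final answer: -1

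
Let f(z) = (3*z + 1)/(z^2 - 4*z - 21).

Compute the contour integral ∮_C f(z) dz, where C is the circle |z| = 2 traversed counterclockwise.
By the residue theorem, ∮_C f(z) dz = 2πi · (sum of the residues of f at the poles inside |z| = 2).

The denominator factors as (z - 7)*(z + 3), so the singularities of f are simple poles at z = 7, z = -3.
  |7|² = 49 > 4 = 2², so this pole is outside the contour.
  |-3|² = 9 > 4 = 2², so this pole is outside the contour.

No pole lies inside the contour, so f is analytic on and inside C and the integral is 0 (Cauchy's theorem).

Final answer: 0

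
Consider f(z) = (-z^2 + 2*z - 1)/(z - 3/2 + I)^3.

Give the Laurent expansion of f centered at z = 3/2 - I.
Put w = z - (3/2 - I), i.e. z = w + 3/2 - I. The denominator is w^3, so it suffices to rewrite the numerator in powers of w.

P(z) = -z^2 + 2*z - 1
P(w + 3/2 - I) = 3/4 + I + (-1 + 2*I)*w - w^2

Dividing each term by w^3:
  f = (3/4 + I)/w^3 + (-1 + 2*I)/w^2 - 1/w

Substituting back w = z - 3/2 + I:
  f(z) = (3/4 + I)/(z - 3/2 + I)^3 + (-1 + 2*I)/(z - 3/2 + I)^2 - 1/(z - 3/2 + I)

The series is finite because the numerator is a polynomial; the negative powers form the principal part, and the coefficient of 1/(z - 3/2 + I) gives Res(f, 3/2 - I) = -1.

Final answer: (3/4 + I)/(z - 3/2 + I)^3 + (-1 + 2*I)/(z - 3/2 + I)^2 - 1/(z - 3/2 + I)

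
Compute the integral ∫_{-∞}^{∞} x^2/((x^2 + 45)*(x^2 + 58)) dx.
Let f(z) = z^2/((z^2 + 45)*(z^2 + 58)). The denominator has no real zeros and deg Q - deg P = 2 ≥ 2, so the integral of f over the upper semicircle |z| = R tends to 0 as R → ∞. Closing the contour in the upper half-plane,
  ∫_{-∞}^{∞} f(x) dx = 2πi · Σ Res(f, z_k)  over the poles with Im z_k > 0.

Zeros of the denominator: z^2 + 45 = 0 gives z = ±3*sqrt(5)*I; z^2 + 58 = 0 gives z = ±sqrt(58)*I.
Upper half-plane: z = 3*sqrt(5)*I, z = sqrt(58)*I (simple).

Each pole is a simple zero of Q(z) = z^4 + 103*z^2 + 2610, so Res(f, z₀) = P(z₀)/Q'(z₀) with P(z) = z^2, Q'(z) = 4*z^3 + 206*z:
  Res(f, 3*sqrt(5)*I) = (-45)/(78*sqrt(5)*I) = 3*sqrt(5)*I/26
  Res(f, sqrt(58)*I) = (-58)/(-26*sqrt(58)*I) = -sqrt(58)*I/26

Sum of residues: I*(-sqrt(58) + 3*sqrt(5))/26
∫_{-∞}^{∞} f(x) dx = 2πi · (I*(-sqrt(58) + 3*sqrt(5))/26) = pi*(-3*sqrt(5) + sqrt(58))/13

Final answer: pi*(-3*sqrt(5) + sqrt(58))/13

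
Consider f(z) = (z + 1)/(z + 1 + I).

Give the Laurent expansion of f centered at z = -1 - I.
Put w = z - (-1 - I), i.e. z = w - 1 - I. The denominator is w, so it suffices to rewrite the numerator in powers of w.

P(z) = z + 1
P(w - 1 - I) = -I + w

Dividing each term by w:
  f = -I/w + 1

Substituting back w = z + 1 + I:
  f(z) = -I/(z + 1 + I) + 1

The series is finite because the numerator is a polynomial; the negative powers form the principal part, and the coefficient of 1/(z + 1 + I) gives Res(f, -1 - I) = -I.

Final answer: -I/(z + 1 + I) + 1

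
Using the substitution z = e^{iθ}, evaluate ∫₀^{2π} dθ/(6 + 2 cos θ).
Let J = ∫₀^{2π} dθ/(6 + 2 cos θ).
Put z = e^{iθ}: then cos θ = (z + 1/z)/2, dθ = dz/(iz), and z runs once counterclockwise around |z| = 1:
  J = ∮_{|z|=1} 1/(6 + 2*(z + 1/z)/2) · dz/(iz) = (2/i) ∮_{|z|=1} dz/(2*z^2 + 12*z + 2).
The roots of 2*z^2 + 12*z + 2 are z = (-6 ± sqrt(6^2 - 2^2))/2, with sqrt(32) = 4*sqrt(2); their product is 1, so only z₊ = -3 + 2*sqrt(2) lies inside the unit circle (z₋ = -3 - 2*sqrt(2) lies outside).
z₊ is a simple zero of q(z) = 2*z^2 + 12*z + 2, so Res(1/q, z₊) = 1/q'(z₊) with q'(z) = 4*z + 12; and q'(z₊) = 2*(z₊ - z₋) = 8*sqrt(2).
Therefore J = (2/i) · 2πi · 1/(8*sqrt(2)) = 2*pi/(4*sqrt(2)) = sqrt(2)*pi/4

Final answer: sqrt(2)*pi/4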